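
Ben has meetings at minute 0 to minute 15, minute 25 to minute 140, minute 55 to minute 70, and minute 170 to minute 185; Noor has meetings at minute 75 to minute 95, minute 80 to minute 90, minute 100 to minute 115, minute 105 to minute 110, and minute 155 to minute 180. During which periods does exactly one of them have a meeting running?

minute 0 to minute 15, minute 25 to minute 75, minute 95 to minute 100, minute 115 to minute 140, minute 155 to minute 170, minute 180 to minute 185

First set merges to minute 0 to minute 15, minute 25 to minute 140, minute 170 to minute 185.
Second set merges to minute 75 to minute 95, minute 100 to minute 115, minute 155 to minute 180.
Only in the first: minute 0 to minute 15, minute 25 to minute 75, minute 95 to minute 100, minute 115 to minute 140, minute 180 to minute 185.
Only in the second: minute 155 to minute 170.
Together these are the periods covered by exactly one.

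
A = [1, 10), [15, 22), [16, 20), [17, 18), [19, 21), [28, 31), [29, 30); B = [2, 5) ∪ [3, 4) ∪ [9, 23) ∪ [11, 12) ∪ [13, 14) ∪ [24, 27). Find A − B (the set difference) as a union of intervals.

[1, 2) ∪ [5, 9) ∪ [28, 31)

Merge the first list: [1, 10), [15, 22), [28, 31).
Merge the second list: [2, 5), [9, 23), [24, 27).
[1, 10) with B removed leaves [1, 2), [5, 9).
[15, 22) lies entirely inside B → drops out.
[28, 31) is untouched.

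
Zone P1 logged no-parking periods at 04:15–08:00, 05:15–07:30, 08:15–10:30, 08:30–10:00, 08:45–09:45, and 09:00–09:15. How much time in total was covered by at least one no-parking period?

Merged: 04:15–08:00, 08:15–10:30.
Lengths: 3 h 45 min + 2 h 15 min = 6 h.

6 h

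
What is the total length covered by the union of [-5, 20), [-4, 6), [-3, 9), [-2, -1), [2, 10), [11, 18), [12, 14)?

25

Merged: [-5, 20).
Length: 25.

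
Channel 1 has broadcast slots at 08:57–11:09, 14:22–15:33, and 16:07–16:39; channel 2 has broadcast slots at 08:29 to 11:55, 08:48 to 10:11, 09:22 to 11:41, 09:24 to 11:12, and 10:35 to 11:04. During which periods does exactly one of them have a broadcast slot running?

08:29–08:57, 11:09–11:55, 14:22–15:33, 16:07–16:39

B, merged: 08:29–11:55.
A but not B: 14:22–15:33, 16:07–16:39.
B but not A: 08:29–08:57, 11:09–11:55.
Combining gives A △ B.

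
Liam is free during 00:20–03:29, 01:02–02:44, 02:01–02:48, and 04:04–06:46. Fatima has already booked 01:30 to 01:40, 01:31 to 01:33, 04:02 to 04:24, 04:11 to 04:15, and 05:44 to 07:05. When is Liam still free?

Merge the first list: 00:20–03:29, 04:04–06:46.
Merge the second list: 01:30–01:40, 04:02–04:24, 05:44–07:05.
00:20–03:29 \ B = 00:20–01:30, 01:40–03:29.
04:04–06:46 \ B = 04:24–05:44.

00:20–01:30, 01:40–03:29, 04:24–05:44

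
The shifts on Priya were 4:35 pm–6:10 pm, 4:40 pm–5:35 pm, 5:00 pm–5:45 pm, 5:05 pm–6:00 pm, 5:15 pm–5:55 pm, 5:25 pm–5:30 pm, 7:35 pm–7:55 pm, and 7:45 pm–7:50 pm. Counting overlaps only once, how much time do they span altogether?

Merged: 4:35 pm-6:10 pm, 7:35 pm-7:55 pm.
Lengths: 1 h 35 min + 20 min = 1 h 55 min.

1 h 55 min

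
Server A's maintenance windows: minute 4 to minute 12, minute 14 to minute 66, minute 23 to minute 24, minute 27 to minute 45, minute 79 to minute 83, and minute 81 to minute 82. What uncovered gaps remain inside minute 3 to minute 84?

minute 3 to minute 4, minute 12 to minute 14, minute 66 to minute 79, minute 83 to minute 84

The merged coverage is minute 4 to minute 12, minute 14 to minute 66, minute 79 to minute 83.
Uncovered inside minute 3 to minute 84: minute 3 to minute 4, minute 12 to minute 14, minute 66 to minute 79, minute 83 to minute 84.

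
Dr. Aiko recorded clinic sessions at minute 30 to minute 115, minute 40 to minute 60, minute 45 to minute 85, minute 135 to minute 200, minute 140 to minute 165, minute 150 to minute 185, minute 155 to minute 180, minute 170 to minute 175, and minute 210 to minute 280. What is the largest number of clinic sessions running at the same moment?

Walk the sorted start/end points keeping a running depth.
The depth first hits 4 at minute 155.

4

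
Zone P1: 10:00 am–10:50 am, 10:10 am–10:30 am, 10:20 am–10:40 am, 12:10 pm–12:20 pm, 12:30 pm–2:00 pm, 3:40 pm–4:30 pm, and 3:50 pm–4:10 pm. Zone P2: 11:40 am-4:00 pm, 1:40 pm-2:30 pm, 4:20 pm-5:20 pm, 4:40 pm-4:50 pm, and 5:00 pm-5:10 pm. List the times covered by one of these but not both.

10:00 am–10:50 am, 11:40 am–12:10 pm, 12:20 pm–12:30 pm, 2:00 pm–3:40 pm, 4:00 pm–4:20 pm, 4:30 pm–5:20 pm

First set merges to 10:00 am–10:50 am, 12:10 pm–12:20 pm, 12:30 pm–2:00 pm, 3:40 pm–4:30 pm.
Second set merges to 11:40 am–4:00 pm, 4:20 pm–5:20 pm.
A \ B = 10:00 am–10:50 am, 4:00 pm–4:20 pm.
B \ A = 11:40 am–12:10 pm, 12:20 pm–12:30 pm, 2:00 pm–3:40 pm, 4:30 pm–5:20 pm.
Union of the two gives the symmetric difference.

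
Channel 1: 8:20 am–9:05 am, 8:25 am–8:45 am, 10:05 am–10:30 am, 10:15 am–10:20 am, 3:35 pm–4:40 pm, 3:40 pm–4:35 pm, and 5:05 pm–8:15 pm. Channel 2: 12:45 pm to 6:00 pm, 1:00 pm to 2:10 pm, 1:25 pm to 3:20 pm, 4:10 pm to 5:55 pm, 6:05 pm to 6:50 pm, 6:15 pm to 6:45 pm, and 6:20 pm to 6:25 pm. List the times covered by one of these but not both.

A, merged: 8:20 am–9:05 am, 10:05 am–10:30 am, 3:35 pm–4:40 pm, 5:05 pm–8:15 pm.
B, merged: 12:45 pm–6:00 pm, 6:05 pm–6:50 pm.
A \ B = 8:20 am–9:05 am, 10:05 am–10:30 am, 6:00 pm–6:05 pm, 6:50 pm–8:15 pm.
B \ A = 12:45 pm–3:35 pm, 4:40 pm–5:05 pm.
Union of the two gives the symmetric difference.

8:20 am–9:05 am, 10:05 am–10:30 am, 12:45 pm–3:35 pm, 4:40 pm–5:05 pm, 6:00 pm–6:05 pm, 6:50 pm–8:15 pm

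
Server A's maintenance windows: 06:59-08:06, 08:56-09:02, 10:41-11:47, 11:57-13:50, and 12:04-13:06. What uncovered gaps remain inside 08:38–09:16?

After merging, the occupied span is 06:59-08:06, 08:56-09:02, 10:41-11:47, 11:57-13:50.
Gaps within 08:38-09:16: 08:38-08:56, 09:02-09:16.

08:38-08:56, 09:02-09:16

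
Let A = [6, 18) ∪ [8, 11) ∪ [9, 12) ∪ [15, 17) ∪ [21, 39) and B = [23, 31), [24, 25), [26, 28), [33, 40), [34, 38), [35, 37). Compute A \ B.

A, merged: [6, 18), [21, 39).
B, merged: [23, 31), [33, 40).
[6, 18): no B overlap → unchanged.
[21, 39) minus B → [21, 23), [31, 33).

[6, 18) ∪ [21, 23) ∪ [31, 33)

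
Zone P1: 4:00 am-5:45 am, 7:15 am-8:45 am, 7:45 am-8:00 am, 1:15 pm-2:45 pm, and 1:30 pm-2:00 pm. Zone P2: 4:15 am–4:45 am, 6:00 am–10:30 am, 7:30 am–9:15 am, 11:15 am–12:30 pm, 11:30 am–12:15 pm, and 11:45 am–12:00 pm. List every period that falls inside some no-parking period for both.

4:15 am–4:45 am, 7:15 am–8:45 am

Merge the first list: 4:00 am–5:45 am, 7:15 am–8:45 am, 1:15 pm–2:45 pm.
Merge the second list: 4:15 am–4:45 am, 6:00 am–10:30 am, 11:15 am–12:30 pm.
4:00 am–5:45 am overlaps B on 4:15 am–4:45 am.
7:15 am–8:45 am overlaps B on 7:15 am–8:45 am.
1:15 pm–2:45 pm falls entirely outside B.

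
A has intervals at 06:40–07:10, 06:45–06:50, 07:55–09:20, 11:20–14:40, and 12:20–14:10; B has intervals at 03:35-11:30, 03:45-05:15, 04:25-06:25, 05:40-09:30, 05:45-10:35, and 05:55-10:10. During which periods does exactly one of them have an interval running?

03:35–06:40, 07:10–07:55, 09:20–11:20, 11:30–14:40

A, merged: 06:40–07:10, 07:55–09:20, 11:20–14:40.
B, merged: 03:35–11:30.
Only in the first: 11:30–14:40.
Only in the second: 03:35–06:40, 07:10–07:55, 09:20–11:20.
Together these are the periods covered by exactly one.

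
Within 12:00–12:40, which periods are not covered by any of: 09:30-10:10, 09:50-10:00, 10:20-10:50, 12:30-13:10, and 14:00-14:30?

After merging, the occupied span is 09:30-10:10, 10:20-10:50, 12:30-13:10, 14:00-14:30.
Gaps within 12:00-12:40: 12:00-12:30.

12:00-12:30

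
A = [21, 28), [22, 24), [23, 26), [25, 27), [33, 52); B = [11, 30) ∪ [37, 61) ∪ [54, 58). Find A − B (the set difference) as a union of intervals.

A, merged: [21, 28), [33, 52).
B, merged: [11, 30), [37, 61).
[21, 28): fully covered by B → removed.
[33, 52) minus B → [33, 37).

[33, 37)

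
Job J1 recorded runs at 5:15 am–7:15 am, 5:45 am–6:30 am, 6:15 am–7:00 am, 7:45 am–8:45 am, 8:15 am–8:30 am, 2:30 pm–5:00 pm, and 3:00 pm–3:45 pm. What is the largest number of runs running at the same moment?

3

Walk the sorted start/end points keeping a running depth.
The depth first hits 3 at 6:15 am.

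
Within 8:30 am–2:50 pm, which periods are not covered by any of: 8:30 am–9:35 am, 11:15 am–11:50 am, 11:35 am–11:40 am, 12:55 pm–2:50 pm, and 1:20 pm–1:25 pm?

9:35 am-11:15 am, 11:50 am-12:55 pm

After merging, the occupied span is 8:30 am-9:35 am, 11:15 am-11:50 am, 12:55 pm-2:50 pm.
Uncovered inside 8:30 am-2:50 pm: 9:35 am-11:15 am, 11:50 am-12:55 pm.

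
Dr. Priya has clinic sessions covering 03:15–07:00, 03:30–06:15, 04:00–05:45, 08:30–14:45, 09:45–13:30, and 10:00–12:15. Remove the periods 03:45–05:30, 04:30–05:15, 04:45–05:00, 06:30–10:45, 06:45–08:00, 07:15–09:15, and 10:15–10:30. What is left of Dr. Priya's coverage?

03:15–03:45, 05:30–06:30, 10:45–14:45

First set merges to 03:15–07:00, 08:30–14:45.
Second set merges to 03:45–05:30, 06:30–10:45.
03:15–07:00 minus B → 03:15–03:45, 05:30–06:30.
08:30–14:45 minus B → 10:45–14:45.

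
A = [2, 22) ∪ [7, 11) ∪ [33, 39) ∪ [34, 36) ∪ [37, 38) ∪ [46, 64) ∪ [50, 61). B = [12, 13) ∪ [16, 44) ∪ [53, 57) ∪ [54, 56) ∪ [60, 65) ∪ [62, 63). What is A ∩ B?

[12, 13) ∪ [16, 22) ∪ [33, 39) ∪ [53, 57) ∪ [60, 64)

Merge the first list: [2, 22), [33, 39), [46, 64).
Merge the second list: [12, 13), [16, 44), [53, 57), [60, 65).
[2, 22) meets the second set on [12, 13), [16, 22).
[33, 39) meets the second set on [33, 39).
[46, 64) meets the second set on [53, 57), [60, 64).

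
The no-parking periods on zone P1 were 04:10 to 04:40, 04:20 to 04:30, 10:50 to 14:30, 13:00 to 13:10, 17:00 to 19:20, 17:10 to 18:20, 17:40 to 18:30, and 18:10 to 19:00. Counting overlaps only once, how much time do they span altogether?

6 h 30 min

Merged: 04:10–04:40, 10:50–14:30, 17:00–19:20.
Lengths: 30 min + 3 h 40 min + 2 h 20 min = 6 h 30 min.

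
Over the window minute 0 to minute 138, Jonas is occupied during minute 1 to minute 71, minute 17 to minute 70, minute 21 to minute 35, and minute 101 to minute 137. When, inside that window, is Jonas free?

minute 0 to minute 1, minute 71 to minute 101, minute 137 to minute 138

After merging, the occupied span is minute 1 to minute 71, minute 101 to minute 137.
Uncovered inside minute 0 to minute 138: minute 0 to minute 1, minute 71 to minute 101, minute 137 to minute 138.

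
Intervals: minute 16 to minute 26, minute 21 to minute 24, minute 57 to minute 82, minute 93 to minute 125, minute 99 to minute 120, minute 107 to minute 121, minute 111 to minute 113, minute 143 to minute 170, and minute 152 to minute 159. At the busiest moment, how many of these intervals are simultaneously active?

Sweep endpoints in order; track running count of active intervals.
Peak of 4 reached at minute 111.

4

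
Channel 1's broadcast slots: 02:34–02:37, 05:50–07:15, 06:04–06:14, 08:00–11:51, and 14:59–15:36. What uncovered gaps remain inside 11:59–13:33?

The merged coverage is 02:34–02:37, 05:50–07:15, 08:00–11:51, 14:59–15:36.
Complement within 11:59–13:33: 11:59–13:33.

11:59–13:33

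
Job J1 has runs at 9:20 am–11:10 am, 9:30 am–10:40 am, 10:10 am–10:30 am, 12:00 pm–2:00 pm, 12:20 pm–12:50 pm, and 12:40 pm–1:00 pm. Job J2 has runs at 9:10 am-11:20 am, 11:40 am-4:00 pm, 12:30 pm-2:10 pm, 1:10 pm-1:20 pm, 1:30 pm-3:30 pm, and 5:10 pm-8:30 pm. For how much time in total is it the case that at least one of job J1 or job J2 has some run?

9 h 50 min

Merge the first list: 9:20 am–11:10 am, 12:00 pm–2:00 pm.
Merge the second list: 9:10 am–11:20 am, 11:40 am–4:00 pm, 5:10 pm–8:30 pm.
A ∪ B = 9:10 am–11:20 am, 11:40 am–4:00 pm, 5:10 pm–8:30 pm.
Total: 2 h 10 min + 4 h 20 min + 3 h 20 min = 9 h 50 min.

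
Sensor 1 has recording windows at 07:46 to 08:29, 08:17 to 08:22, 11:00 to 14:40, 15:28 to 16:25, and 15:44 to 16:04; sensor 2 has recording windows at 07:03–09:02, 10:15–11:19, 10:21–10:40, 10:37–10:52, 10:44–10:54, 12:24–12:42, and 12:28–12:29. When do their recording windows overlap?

Merge the first list: 07:46-08:29, 11:00-14:40, 15:28-16:25.
Merge the second list: 07:03-09:02, 10:15-11:19, 12:24-12:42.
07:46-08:29 meets the second set on 07:46-08:29.
11:00-14:40 meets the second set on 11:00-11:19, 12:24-12:42.
15:28-16:25: no overlap with the second set.

07:46-08:29, 11:00-11:19, 12:24-12:42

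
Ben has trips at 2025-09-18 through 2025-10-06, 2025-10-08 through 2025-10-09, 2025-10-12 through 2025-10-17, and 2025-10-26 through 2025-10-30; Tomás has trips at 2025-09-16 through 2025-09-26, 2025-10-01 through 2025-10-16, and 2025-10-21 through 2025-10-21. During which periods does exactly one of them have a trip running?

2025-09-16 through 2025-09-17, 2025-09-27 through 2025-09-30, 2025-10-07 through 2025-10-07, 2025-10-10 through 2025-10-11, 2025-10-17 through 2025-10-17, 2025-10-21 through 2025-10-21, 2025-10-26 through 2025-10-30

Only in the first: 2025-09-27 through 2025-09-30, 2025-10-17 through 2025-10-17, 2025-10-26 through 2025-10-30.
Only in the second: 2025-09-16 through 2025-09-17, 2025-10-07 through 2025-10-07, 2025-10-10 through 2025-10-11, 2025-10-21 through 2025-10-21.
Together these are the periods covered by exactly one.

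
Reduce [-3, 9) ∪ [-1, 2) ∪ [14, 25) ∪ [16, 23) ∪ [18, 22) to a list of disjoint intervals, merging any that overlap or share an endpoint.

[-1, 2) overlaps/touches [-3, 9) → extend to [-3, 9).
[14, 25) is disjoint → start new block.
[16, 23) overlaps/touches [14, 25) → extend to [14, 25).
[18, 22) overlaps/touches [14, 25) → extend to [14, 25).

[-3, 9) ∪ [14, 25)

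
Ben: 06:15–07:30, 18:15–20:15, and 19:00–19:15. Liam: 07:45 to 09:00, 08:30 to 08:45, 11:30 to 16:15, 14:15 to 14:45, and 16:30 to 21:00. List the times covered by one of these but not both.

A, merged: 06:15-07:30, 18:15-20:15.
B, merged: 07:45-09:00, 11:30-16:15, 16:30-21:00.
A \ B = 06:15-07:30.
B \ A = 07:45-09:00, 11:30-16:15, 16:30-18:15, 20:15-21:00.
Union of the two gives the symmetric difference.

06:15-07:30, 07:45-09:00, 11:30-16:15, 16:30-18:15, 20:15-21:00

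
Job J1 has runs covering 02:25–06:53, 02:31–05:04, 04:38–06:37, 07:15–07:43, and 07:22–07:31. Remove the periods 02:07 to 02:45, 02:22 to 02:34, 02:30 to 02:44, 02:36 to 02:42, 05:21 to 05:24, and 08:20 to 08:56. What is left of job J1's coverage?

02:45–05:21, 05:24–06:53, 07:15–07:43

Merge the first list: 02:25–06:53, 07:15–07:43.
Merge the second list: 02:07–02:45, 05:21–05:24, 08:20–08:56.
02:25–06:53 minus B → 02:45–05:21, 05:24–06:53.
07:15–07:43: no B overlap → unchanged.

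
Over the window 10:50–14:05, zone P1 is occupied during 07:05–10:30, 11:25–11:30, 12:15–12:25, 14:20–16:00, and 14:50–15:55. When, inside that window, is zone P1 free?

10:50–11:25, 11:30–12:15, 12:25–14:05

After merging, the occupied span is 07:05–10:30, 11:25–11:30, 12:15–12:25, 14:20–16:00.
Complement within 10:50–14:05: 10:50–11:25, 11:30–12:15, 12:25–14:05.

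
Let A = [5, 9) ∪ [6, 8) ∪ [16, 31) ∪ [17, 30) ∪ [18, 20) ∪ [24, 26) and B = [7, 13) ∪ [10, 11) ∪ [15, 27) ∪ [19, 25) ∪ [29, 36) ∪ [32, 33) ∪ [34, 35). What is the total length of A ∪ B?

A, merged: [5, 9), [16, 31).
B, merged: [7, 13), [15, 27), [29, 36).
A ∪ B = [5, 13), [15, 36).
Total: 8 + 21 = 29.

29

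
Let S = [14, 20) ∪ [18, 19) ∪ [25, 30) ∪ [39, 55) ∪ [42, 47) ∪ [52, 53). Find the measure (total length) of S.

Merged: [14, 20), [25, 30), [39, 55).
Lengths: 6 + 5 + 16 = 27.

27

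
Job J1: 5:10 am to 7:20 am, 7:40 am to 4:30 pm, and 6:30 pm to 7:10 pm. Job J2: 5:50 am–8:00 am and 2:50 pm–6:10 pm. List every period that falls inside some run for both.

5:50 am–7:20 am, 7:40 am–8:00 am, 2:50 pm–4:30 pm

5:10 am–7:20 am meets the second set on 5:50 am–7:20 am.
7:40 am–4:30 pm meets the second set on 7:40 am–8:00 am, 2:50 pm–4:30 pm.
6:30 pm–7:10 pm: no overlap with the second set.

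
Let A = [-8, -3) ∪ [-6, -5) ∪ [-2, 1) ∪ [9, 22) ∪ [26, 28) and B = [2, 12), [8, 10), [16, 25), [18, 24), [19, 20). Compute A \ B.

[-8, -3) ∪ [-2, 1) ∪ [12, 16) ∪ [26, 28)

Merge the first list: [-8, -3), [-2, 1), [9, 22), [26, 28).
Merge the second list: [2, 12), [16, 25).
[-8, -3) is untouched.
[-2, 1) is untouched.
[9, 22) with B removed leaves [12, 16).
[26, 28) is untouched.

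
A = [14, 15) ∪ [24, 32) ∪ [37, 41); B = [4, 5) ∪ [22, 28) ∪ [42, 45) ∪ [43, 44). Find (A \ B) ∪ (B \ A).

B, merged: [4, 5), [22, 28), [42, 45).
A \ B = [14, 15), [28, 32), [37, 41).
B \ A = [4, 5), [22, 24), [42, 45).
Union of the two gives the symmetric difference.

[4, 5) ∪ [14, 15) ∪ [22, 24) ∪ [28, 32) ∪ [37, 41) ∪ [42, 45)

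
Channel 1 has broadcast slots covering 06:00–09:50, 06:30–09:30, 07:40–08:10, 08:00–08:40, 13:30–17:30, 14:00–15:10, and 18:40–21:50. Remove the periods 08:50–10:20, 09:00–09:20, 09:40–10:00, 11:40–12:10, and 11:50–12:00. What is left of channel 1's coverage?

Merge the first list: 06:00–09:50, 13:30–17:30, 18:40–21:50.
Merge the second list: 08:50–10:20, 11:40–12:10.
06:00–09:50 with B removed leaves 06:00–08:50.
13:30–17:30 is untouched.
18:40–21:50 is untouched.

06:00–08:50, 13:30–17:30, 18:40–21:50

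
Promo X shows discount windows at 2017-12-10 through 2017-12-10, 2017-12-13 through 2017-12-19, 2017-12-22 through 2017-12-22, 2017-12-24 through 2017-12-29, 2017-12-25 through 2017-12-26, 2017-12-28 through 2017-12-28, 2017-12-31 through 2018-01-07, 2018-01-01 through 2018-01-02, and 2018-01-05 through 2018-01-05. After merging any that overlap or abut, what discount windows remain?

2017-12-13 through 2017-12-19 is disjoint → start new block.
2017-12-22 through 2017-12-22 is disjoint → start new block.
2017-12-24 through 2017-12-29 is disjoint → start new block.
2017-12-25 through 2017-12-26 overlaps/touches 2017-12-24 through 2017-12-29 → extend to 2017-12-24 through 2017-12-29.
2017-12-28 through 2017-12-28 overlaps/touches 2017-12-24 through 2017-12-29 → extend to 2017-12-24 through 2017-12-29.
2017-12-31 through 2018-01-07 is disjoint → start new block.
2018-01-01 through 2018-01-02 overlaps/touches 2017-12-31 through 2018-01-07 → extend to 2017-12-31 through 2018-01-07.
2018-01-05 through 2018-01-05 overlaps/touches 2017-12-31 through 2018-01-07 → extend to 2017-12-31 through 2018-01-07.

2017-12-10 through 2017-12-10, 2017-12-13 through 2017-12-19, 2017-12-22 through 2017-12-22, 2017-12-24 through 2017-12-29, 2017-12-31 through 2018-01-07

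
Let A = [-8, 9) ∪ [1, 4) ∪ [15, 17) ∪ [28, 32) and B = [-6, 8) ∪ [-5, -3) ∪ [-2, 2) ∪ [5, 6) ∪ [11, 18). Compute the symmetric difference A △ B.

A, merged: [-8, 9), [15, 17), [28, 32).
B, merged: [-6, 8), [11, 18).
A but not B: [-8, -6), [8, 9), [28, 32).
B but not A: [11, 15), [17, 18).
Combining gives A △ B.

[-8, -6) ∪ [8, 9) ∪ [11, 15) ∪ [17, 18) ∪ [28, 32)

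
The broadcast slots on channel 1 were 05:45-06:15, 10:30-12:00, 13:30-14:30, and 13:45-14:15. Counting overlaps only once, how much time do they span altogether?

3 h

Merged: 05:45–06:15, 10:30–12:00, 13:30–14:30.
Lengths: 30 min + 1 h 30 min + 1 h = 3 h.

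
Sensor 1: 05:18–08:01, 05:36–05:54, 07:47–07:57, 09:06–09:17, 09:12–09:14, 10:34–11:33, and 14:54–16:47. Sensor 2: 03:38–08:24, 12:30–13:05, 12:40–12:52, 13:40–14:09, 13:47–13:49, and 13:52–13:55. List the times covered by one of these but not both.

03:38–05:18, 08:01–08:24, 09:06–09:17, 10:34–11:33, 12:30–13:05, 13:40–14:09, 14:54–16:47

A, merged: 05:18–08:01, 09:06–09:17, 10:34–11:33, 14:54–16:47.
B, merged: 03:38–08:24, 12:30–13:05, 13:40–14:09.
A but not B: 09:06–09:17, 10:34–11:33, 14:54–16:47.
B but not A: 03:38–05:18, 08:01–08:24, 12:30–13:05, 13:40–14:09.
Combining gives A △ B.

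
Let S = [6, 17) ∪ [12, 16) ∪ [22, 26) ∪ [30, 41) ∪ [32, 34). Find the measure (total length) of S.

26

Merged: [6, 17), [22, 26), [30, 41).
Lengths: 11 + 4 + 11 = 26.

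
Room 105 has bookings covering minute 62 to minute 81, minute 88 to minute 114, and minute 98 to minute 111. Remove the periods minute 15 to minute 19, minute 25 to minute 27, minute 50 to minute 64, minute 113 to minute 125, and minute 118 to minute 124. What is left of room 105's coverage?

Merge the first list: minute 62 to minute 81, minute 88 to minute 114.
Merge the second list: minute 15 to minute 19, minute 25 to minute 27, minute 50 to minute 64, minute 113 to minute 125.
minute 62 to minute 81 \ B = minute 64 to minute 81.
minute 88 to minute 114 \ B = minute 88 to minute 113.

minute 64 to minute 81, minute 88 to minute 113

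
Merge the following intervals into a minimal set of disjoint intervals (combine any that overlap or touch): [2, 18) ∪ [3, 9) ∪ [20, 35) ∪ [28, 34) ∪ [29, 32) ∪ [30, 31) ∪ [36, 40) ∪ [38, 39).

[2, 18) ∪ [20, 35) ∪ [36, 40)

[3, 9) overlaps/touches [2, 18) → extend to [2, 18).
[20, 35) is disjoint → start new block.
[28, 34) overlaps/touches [20, 35) → extend to [20, 35).
[29, 32) overlaps/touches [20, 35) → extend to [20, 35).
[30, 31) overlaps/touches [20, 35) → extend to [20, 35).
[36, 40) is disjoint → start new block.
[38, 39) overlaps/touches [36, 40) → extend to [36, 40).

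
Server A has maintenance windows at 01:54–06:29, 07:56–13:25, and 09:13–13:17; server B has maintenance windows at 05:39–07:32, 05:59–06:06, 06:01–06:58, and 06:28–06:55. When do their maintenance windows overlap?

Merge the first list: 01:54-06:29, 07:56-13:25.
Merge the second list: 05:39-07:32.
01:54-06:29 ∩ B → 05:39-06:29.
07:56-13:25 meets no B interval.

05:39-06:29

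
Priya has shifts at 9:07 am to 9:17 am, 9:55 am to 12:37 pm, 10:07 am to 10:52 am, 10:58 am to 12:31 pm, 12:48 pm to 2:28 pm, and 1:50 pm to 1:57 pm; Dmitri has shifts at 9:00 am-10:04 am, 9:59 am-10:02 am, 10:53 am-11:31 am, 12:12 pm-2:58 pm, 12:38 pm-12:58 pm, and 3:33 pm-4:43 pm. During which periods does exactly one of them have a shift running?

9:00 am–9:07 am, 9:17 am–9:55 am, 10:04 am–10:53 am, 11:31 am–12:12 pm, 12:37 pm–12:48 pm, 2:28 pm–2:58 pm, 3:33 pm–4:43 pm

Merge the first list: 9:07 am–9:17 am, 9:55 am–12:37 pm, 12:48 pm–2:28 pm.
Merge the second list: 9:00 am–10:04 am, 10:53 am–11:31 am, 12:12 pm–2:58 pm, 3:33 pm–4:43 pm.
A but not B: 10:04 am–10:53 am, 11:31 am–12:12 pm.
B but not A: 9:00 am–9:07 am, 9:17 am–9:55 am, 12:37 pm–12:48 pm, 2:28 pm–2:58 pm, 3:33 pm–4:43 pm.
Combining gives A △ B.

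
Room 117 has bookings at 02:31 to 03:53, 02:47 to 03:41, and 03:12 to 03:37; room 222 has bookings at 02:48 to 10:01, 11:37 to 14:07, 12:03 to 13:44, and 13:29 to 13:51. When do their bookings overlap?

02:48–03:53

A, merged: 02:31–03:53.
B, merged: 02:48–10:01, 11:37–14:07.
02:31–03:53 meets the second set on 02:48–03:53.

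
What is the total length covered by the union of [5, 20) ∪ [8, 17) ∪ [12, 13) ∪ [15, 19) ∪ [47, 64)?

32

Merged: [5, 20), [47, 64).
Lengths: 15 + 17 = 32.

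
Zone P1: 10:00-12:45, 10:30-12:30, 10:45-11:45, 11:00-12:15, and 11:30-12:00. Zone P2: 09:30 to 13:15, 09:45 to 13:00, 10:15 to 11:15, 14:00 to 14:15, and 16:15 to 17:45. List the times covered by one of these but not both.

09:30-10:00, 12:45-13:15, 14:00-14:15, 16:15-17:45

A, merged: 10:00-12:45.
B, merged: 09:30-13:15, 14:00-14:15, 16:15-17:45.
A but not B: none.
B but not A: 09:30-10:00, 12:45-13:15, 14:00-14:15, 16:15-17:45.
Combining gives A △ B.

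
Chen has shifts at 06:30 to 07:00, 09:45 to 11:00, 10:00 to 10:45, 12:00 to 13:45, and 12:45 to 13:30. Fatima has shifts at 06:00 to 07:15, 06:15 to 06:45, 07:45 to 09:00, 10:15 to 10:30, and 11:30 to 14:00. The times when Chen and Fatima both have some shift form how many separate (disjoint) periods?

First set merges to 06:30–07:00, 09:45–11:00, 12:00–13:45.
Second set merges to 06:00–07:15, 07:45–09:00, 10:15–10:30, 11:30–14:00.
A ∩ B = 06:30–07:00, 10:15–10:30, 12:00–13:45.
That is 3 disjoint pieces.

3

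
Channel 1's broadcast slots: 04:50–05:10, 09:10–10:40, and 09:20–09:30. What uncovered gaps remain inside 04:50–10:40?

05:10-09:10

Covered (merged): 04:50-05:10, 09:10-10:40.
Uncovered inside 04:50-10:40: 05:10-09:10.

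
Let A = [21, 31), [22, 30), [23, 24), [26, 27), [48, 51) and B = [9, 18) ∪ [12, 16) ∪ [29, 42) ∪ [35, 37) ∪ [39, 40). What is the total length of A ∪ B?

33

First set merges to [21, 31), [48, 51).
Second set merges to [9, 18), [29, 42).
A ∪ B = [9, 18), [21, 42), [48, 51).
Total: 9 + 21 + 3 = 33.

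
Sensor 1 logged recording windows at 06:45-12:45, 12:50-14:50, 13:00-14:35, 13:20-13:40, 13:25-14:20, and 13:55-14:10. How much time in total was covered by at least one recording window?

Merged: 06:45–12:45, 12:50–14:50.
Lengths: 6 h + 2 h = 8 h.

8 h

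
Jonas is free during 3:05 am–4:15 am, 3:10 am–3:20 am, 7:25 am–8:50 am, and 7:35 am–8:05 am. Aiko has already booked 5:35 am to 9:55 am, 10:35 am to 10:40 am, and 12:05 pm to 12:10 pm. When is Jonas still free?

3:05 am–4:15 am

Merge the first list: 3:05 am–4:15 am, 7:25 am–8:50 am.
3:05 am–4:15 am: nothing removed.
7:25 am–8:50 am: entirely removed.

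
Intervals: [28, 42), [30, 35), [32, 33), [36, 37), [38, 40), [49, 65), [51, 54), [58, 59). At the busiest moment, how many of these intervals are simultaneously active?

3

Walk the sorted start/end points keeping a running depth.
The depth first hits 3 at 32.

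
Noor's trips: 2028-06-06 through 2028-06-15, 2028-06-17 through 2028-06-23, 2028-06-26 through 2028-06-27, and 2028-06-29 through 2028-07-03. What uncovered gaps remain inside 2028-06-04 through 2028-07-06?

2028-06-04 through 2028-06-05, 2028-06-16 through 2028-06-16, 2028-06-24 through 2028-06-25, 2028-06-28 through 2028-06-28, 2028-07-04 through 2028-07-06

Covered (merged): 2028-06-06 through 2028-06-15, 2028-06-17 through 2028-06-23, 2028-06-26 through 2028-06-27, 2028-06-29 through 2028-07-03.
Gaps within 2028-06-04 through 2028-07-06: 2028-06-04 through 2028-06-05, 2028-06-16 through 2028-06-16, 2028-06-24 through 2028-06-25, 2028-06-28 through 2028-06-28, 2028-07-04 through 2028-07-06.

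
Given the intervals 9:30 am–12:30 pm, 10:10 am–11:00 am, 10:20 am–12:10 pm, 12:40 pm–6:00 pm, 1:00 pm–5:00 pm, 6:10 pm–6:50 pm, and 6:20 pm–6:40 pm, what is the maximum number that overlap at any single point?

Sweep endpoints in order; track running count of active intervals.
Peak of 3 reached at 10:20 am.

3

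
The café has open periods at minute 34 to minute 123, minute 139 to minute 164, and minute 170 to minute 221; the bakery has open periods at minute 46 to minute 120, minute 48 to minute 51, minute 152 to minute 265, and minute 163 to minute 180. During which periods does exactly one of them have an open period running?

minute 34 to minute 46, minute 120 to minute 123, minute 139 to minute 152, minute 164 to minute 170, minute 221 to minute 265

Merge the second list: minute 46 to minute 120, minute 152 to minute 265.
A \ B = minute 34 to minute 46, minute 120 to minute 123, minute 139 to minute 152.
B \ A = minute 164 to minute 170, minute 221 to minute 265.
Union of the two gives the symmetric difference.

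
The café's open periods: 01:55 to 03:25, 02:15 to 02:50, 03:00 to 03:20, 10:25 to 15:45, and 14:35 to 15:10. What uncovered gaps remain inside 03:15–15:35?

03:25-10:25

Covered (merged): 01:55-03:25, 10:25-15:45.
Uncovered inside 03:15-15:35: 03:25-10:25.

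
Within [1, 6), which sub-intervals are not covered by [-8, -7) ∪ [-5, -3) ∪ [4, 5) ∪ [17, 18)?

[1, 4) ∪ [5, 6)

Covered (merged): [-8, -7), [-5, -3), [4, 5), [17, 18).
Complement within [1, 6): [1, 4), [5, 6).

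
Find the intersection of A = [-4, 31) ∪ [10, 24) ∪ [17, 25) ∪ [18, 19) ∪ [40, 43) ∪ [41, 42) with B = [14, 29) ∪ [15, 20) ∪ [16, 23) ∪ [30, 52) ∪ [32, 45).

[14, 29) ∪ [30, 31) ∪ [40, 43)

Merge the first list: [-4, 31), [40, 43).
Merge the second list: [14, 29), [30, 52).
[-4, 31) meets the second set on [14, 29), [30, 31).
[40, 43) meets the second set on [40, 43).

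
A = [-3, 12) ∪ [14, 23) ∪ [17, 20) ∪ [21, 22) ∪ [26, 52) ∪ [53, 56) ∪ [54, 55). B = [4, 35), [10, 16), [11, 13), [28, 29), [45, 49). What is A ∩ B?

First set merges to [-3, 12), [14, 23), [26, 52), [53, 56).
Second set merges to [4, 35), [45, 49).
[-3, 12) ∩ B → [4, 12).
[14, 23) ∩ B → [14, 23).
[26, 52) ∩ B → [26, 35), [45, 49).
[53, 56) meets no B interval.

[4, 12) ∪ [14, 23) ∪ [26, 35) ∪ [45, 49)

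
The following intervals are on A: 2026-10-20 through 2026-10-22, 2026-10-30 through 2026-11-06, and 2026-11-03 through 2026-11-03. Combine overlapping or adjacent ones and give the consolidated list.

2026-10-20 through 2026-10-22, 2026-10-30 through 2026-11-06

2026-10-30 through 2026-11-06 is disjoint → start new block.
2026-11-03 through 2026-11-03 overlaps/touches 2026-10-30 through 2026-11-06 → extend to 2026-10-30 through 2026-11-06.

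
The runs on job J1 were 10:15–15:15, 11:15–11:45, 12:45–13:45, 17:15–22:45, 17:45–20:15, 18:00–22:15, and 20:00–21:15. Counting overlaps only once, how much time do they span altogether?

10 h 30 min

Merged: 10:15–15:15, 17:15–22:45.
Lengths: 5 h + 5 h 30 min = 10 h 30 min.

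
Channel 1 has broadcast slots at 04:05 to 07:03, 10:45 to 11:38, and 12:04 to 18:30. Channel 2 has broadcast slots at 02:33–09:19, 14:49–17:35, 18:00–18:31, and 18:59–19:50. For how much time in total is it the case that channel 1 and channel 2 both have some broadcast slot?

6 h 14 min

A ∩ B = 04:05–07:03, 14:49–17:35, 18:00–18:30.
Total: 2 h 58 min + 2 h 46 min + 30 min = 6 h 14 min.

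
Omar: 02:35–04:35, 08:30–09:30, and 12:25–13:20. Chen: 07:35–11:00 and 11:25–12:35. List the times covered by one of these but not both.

A but not B: 02:35–04:35, 12:35–13:20.
B but not A: 07:35–08:30, 09:30–11:00, 11:25–12:25.
Combining gives A △ B.

02:35–04:35, 07:35–08:30, 09:30–11:00, 11:25–12:25, 12:35–13:20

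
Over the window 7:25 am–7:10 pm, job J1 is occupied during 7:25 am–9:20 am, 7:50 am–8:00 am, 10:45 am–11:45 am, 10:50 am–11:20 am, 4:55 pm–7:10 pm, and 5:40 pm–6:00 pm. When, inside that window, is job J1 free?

Covered (merged): 7:25 am–9:20 am, 10:45 am–11:45 am, 4:55 pm–7:10 pm.
Complement within 7:25 am–7:10 pm: 9:20 am–10:45 am, 11:45 am–4:55 pm.

9:20 am–10:45 am, 11:45 am–4:55 pm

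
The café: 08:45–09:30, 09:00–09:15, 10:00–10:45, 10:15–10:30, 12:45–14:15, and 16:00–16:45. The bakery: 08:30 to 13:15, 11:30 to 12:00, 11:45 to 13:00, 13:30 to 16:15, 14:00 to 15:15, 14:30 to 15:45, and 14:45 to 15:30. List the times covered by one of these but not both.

Merge the first list: 08:45–09:30, 10:00–10:45, 12:45–14:15, 16:00–16:45.
Merge the second list: 08:30–13:15, 13:30–16:15.
A \ B = 13:15–13:30, 16:15–16:45.
B \ A = 08:30–08:45, 09:30–10:00, 10:45–12:45, 14:15–16:00.
Union of the two gives the symmetric difference.

08:30–08:45, 09:30–10:00, 10:45–12:45, 13:15–13:30, 14:15–16:00, 16:15–16:45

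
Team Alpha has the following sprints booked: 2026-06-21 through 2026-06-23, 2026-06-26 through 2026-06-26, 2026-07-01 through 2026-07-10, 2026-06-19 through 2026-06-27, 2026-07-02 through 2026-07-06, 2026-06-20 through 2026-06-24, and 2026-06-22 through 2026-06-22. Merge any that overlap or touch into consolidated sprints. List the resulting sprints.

2026-06-19 through 2026-06-27, 2026-07-01 through 2026-07-10

Sort by start: 2026-06-19 through 2026-06-27, 2026-06-20 through 2026-06-24, 2026-06-21 through 2026-06-23, 2026-06-22 through 2026-06-22, 2026-06-26 through 2026-06-26, 2026-07-01 through 2026-07-10, 2026-07-02 through 2026-07-06.
2026-06-20 through 2026-06-24 overlaps/touches 2026-06-19 through 2026-06-27 → extend to 2026-06-19 through 2026-06-27.
2026-06-21 through 2026-06-23 overlaps/touches 2026-06-19 through 2026-06-27 → extend to 2026-06-19 through 2026-06-27.
2026-06-22 through 2026-06-22 overlaps/touches 2026-06-19 through 2026-06-27 → extend to 2026-06-19 through 2026-06-27.
2026-06-26 through 2026-06-26 overlaps/touches 2026-06-19 through 2026-06-27 → extend to 2026-06-19 through 2026-06-27.
2026-07-01 through 2026-07-10 is disjoint → start new block.
2026-07-02 through 2026-07-06 overlaps/touches 2026-07-01 through 2026-07-10 → extend to 2026-07-01 through 2026-07-10.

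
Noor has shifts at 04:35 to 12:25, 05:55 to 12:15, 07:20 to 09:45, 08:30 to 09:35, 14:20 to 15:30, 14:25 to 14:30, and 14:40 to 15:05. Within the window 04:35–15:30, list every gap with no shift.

The merged coverage is 04:35–12:25, 14:20–15:30.
Gaps within 04:35–15:30: 12:25–14:20.

12:25–14:20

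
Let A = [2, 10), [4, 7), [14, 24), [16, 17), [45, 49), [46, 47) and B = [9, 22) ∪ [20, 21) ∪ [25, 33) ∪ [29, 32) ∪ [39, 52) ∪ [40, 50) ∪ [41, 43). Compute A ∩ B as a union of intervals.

First set merges to [2, 10), [14, 24), [45, 49).
Second set merges to [9, 22), [25, 33), [39, 52).
[2, 10) ∩ B → [9, 10).
[14, 24) ∩ B → [14, 22).
[45, 49) ∩ B → [45, 49).

[9, 10) ∪ [14, 22) ∪ [45, 49)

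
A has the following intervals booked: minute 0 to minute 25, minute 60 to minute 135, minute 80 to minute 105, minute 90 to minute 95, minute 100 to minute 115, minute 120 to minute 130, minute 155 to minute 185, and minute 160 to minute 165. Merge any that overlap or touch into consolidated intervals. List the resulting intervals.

minute 60 to minute 135 is disjoint → start new block.
minute 80 to minute 105 overlaps/touches minute 60 to minute 135 → extend to minute 60 to minute 135.
minute 90 to minute 95 overlaps/touches minute 60 to minute 135 → extend to minute 60 to minute 135.
minute 100 to minute 115 overlaps/touches minute 60 to minute 135 → extend to minute 60 to minute 135.
minute 120 to minute 130 overlaps/touches minute 60 to minute 135 → extend to minute 60 to minute 135.
minute 155 to minute 185 is disjoint → start new block.
minute 160 to minute 165 overlaps/touches minute 155 to minute 185 → extend to minute 155 to minute 185.

minute 0 to minute 25, minute 60 to minute 135, minute 155 to minute 185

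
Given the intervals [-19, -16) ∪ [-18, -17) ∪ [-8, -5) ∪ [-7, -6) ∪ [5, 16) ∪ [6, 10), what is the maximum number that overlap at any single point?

Walk the sorted start/end points keeping a running depth.
The depth first hits 2 at -18.

2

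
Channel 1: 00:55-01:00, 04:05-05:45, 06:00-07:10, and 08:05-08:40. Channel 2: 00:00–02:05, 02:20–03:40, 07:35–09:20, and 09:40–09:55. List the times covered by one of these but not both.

A but not B: 04:05–05:45, 06:00–07:10.
B but not A: 00:00–00:55, 01:00–02:05, 02:20–03:40, 07:35–08:05, 08:40–09:20, 09:40–09:55.
Combining gives A △ B.

00:00–00:55, 01:00–02:05, 02:20–03:40, 04:05–05:45, 06:00–07:10, 07:35–08:05, 08:40–09:20, 09:40–09:55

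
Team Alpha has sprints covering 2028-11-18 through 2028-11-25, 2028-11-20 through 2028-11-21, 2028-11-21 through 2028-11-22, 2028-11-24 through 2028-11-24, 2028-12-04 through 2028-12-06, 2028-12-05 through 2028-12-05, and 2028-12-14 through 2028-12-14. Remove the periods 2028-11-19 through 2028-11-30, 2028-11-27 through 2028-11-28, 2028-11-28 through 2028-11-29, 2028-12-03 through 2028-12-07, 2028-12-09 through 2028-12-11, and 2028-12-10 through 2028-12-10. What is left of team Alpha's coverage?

2028-11-18 through 2028-11-18, 2028-12-14 through 2028-12-14

First set merges to 2028-11-18 through 2028-11-25, 2028-12-04 through 2028-12-06, 2028-12-14 through 2028-12-14.
Second set merges to 2028-11-19 through 2028-11-30, 2028-12-03 through 2028-12-07, 2028-12-09 through 2028-12-11.
2028-11-18 through 2028-11-25 with B removed leaves 2028-11-18 through 2028-11-18.
2028-12-04 through 2028-12-06 lies entirely inside B → drops out.
2028-12-14 through 2028-12-14 is untouched.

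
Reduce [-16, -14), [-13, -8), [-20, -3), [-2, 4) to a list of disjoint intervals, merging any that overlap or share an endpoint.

Sort by start: [-20, -3), [-16, -14), [-13, -8), [-2, 4).
[-16, -14) overlaps/touches [-20, -3) → extend to [-20, -3).
[-13, -8) overlaps/touches [-20, -3) → extend to [-20, -3).
[-2, 4) is disjoint → start new block.

[-20, -3) ∪ [-2, 4)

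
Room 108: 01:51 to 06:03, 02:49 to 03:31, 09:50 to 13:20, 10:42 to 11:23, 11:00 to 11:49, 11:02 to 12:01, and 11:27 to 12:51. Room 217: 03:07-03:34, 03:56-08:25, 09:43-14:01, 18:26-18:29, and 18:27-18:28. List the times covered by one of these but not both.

01:51-03:07, 03:34-03:56, 06:03-08:25, 09:43-09:50, 13:20-14:01, 18:26-18:29

First set merges to 01:51-06:03, 09:50-13:20.
Second set merges to 03:07-03:34, 03:56-08:25, 09:43-14:01, 18:26-18:29.
A but not B: 01:51-03:07, 03:34-03:56.
B but not A: 06:03-08:25, 09:43-09:50, 13:20-14:01, 18:26-18:29.
Combining gives A △ B.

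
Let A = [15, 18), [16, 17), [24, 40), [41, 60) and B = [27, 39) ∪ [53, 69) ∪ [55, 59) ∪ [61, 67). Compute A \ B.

[15, 18) ∪ [24, 27) ∪ [39, 40) ∪ [41, 53)

A, merged: [15, 18), [24, 40), [41, 60).
B, merged: [27, 39), [53, 69).
[15, 18) is untouched.
[24, 40) with B removed leaves [24, 27), [39, 40).
[41, 60) with B removed leaves [41, 53).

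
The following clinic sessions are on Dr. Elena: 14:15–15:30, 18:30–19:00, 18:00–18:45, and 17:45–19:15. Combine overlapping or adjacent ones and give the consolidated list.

Sort by start: 14:15–15:30, 17:45–19:15, 18:00–18:45, 18:30–19:00.
17:45–19:15 is disjoint → start new block.
18:00–18:45 overlaps/touches 17:45–19:15 → extend to 17:45–19:15.
18:30–19:00 overlaps/touches 17:45–19:15 → extend to 17:45–19:15.

14:15–15:30, 17:45–19:15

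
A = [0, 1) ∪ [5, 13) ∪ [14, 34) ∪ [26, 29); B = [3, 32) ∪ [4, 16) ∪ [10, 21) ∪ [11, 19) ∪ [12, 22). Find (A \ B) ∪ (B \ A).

[0, 1) ∪ [3, 5) ∪ [13, 14) ∪ [32, 34)

A, merged: [0, 1), [5, 13), [14, 34).
B, merged: [3, 32).
Only in the first: [0, 1), [32, 34).
Only in the second: [3, 5), [13, 14).
Together these are the periods covered by exactly one.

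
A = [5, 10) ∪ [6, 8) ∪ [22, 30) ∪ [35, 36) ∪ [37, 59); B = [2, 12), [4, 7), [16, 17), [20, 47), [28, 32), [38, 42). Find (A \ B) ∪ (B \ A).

[2, 5) ∪ [10, 12) ∪ [16, 17) ∪ [20, 22) ∪ [30, 35) ∪ [36, 37) ∪ [47, 59)

Merge the first list: [5, 10), [22, 30), [35, 36), [37, 59).
Merge the second list: [2, 12), [16, 17), [20, 47).
A but not B: [47, 59).
B but not A: [2, 5), [10, 12), [16, 17), [20, 22), [30, 35), [36, 37).
Combining gives A △ B.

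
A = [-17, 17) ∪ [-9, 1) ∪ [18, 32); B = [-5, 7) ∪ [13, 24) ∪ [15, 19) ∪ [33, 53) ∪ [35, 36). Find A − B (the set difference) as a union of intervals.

A, merged: [-17, 17), [18, 32).
B, merged: [-5, 7), [13, 24), [33, 53).
[-17, 17) \ B = [-17, -5), [7, 13).
[18, 32) \ B = [24, 32).

[-17, -5) ∪ [7, 13) ∪ [24, 32)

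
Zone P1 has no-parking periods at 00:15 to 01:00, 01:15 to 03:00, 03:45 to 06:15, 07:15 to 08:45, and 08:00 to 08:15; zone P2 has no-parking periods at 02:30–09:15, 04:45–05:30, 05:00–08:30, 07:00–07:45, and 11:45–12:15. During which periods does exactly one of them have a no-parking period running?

A, merged: 00:15–01:00, 01:15–03:00, 03:45–06:15, 07:15–08:45.
B, merged: 02:30–09:15, 11:45–12:15.
Only in the first: 00:15–01:00, 01:15–02:30.
Only in the second: 03:00–03:45, 06:15–07:15, 08:45–09:15, 11:45–12:15.
Together these are the periods covered by exactly one.

00:15–01:00, 01:15–02:30, 03:00–03:45, 06:15–07:15, 08:45–09:15, 11:45–12:15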